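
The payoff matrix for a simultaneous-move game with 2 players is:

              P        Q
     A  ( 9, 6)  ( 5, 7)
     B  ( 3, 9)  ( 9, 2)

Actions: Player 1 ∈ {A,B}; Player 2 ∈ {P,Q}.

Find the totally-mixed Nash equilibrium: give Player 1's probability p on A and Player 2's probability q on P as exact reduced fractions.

(p,q) = (7/8, 2/5)

P1 indiff ⇒ q·9+(1-q)·5 = q·3+(1-q)·9 ⇒ q(6) = (1-q)(4) ⇒ q = 2/5
P2 indiff ⇒ p·6+(1-p)·9 = p·7+(1-p)·2 ⇒ p(-1) = (1-p)(-7) ⇒ p = 7/8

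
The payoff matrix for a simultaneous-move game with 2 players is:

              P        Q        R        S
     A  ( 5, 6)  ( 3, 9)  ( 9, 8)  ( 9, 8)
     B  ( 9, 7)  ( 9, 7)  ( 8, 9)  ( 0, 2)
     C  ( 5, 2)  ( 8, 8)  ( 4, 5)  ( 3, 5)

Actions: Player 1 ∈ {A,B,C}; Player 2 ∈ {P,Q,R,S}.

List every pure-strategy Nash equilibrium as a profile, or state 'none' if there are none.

(A,P): not NE [P1→B gives 9>5; P2→Q gives 9>6]
(A,Q): not NE [P1→B gives 9>3]
(A,R): not NE [P2→Q gives 9>8]
(A,S): not NE [P2→Q gives 9>8]
(B,P): not NE [P2→R gives 9>7]
(B,Q): not NE [P2→R gives 9>7]
(B,R): not NE [P1→A gives 9>8]
(B,S): not NE [P1→A gives 9>0; P2→R gives 9>2]
(C,P): not NE [P1→B gives 9>5; P2→Q gives 8>2]
(C,Q): not NE [P1→B gives 9>8]
(C,R): not NE [P1→A gives 9>4; P2→Q gives 8>5]
(C,S): not NE [P1→A gives 9>3; P2→Q gives 8>5]

PSNE: ∅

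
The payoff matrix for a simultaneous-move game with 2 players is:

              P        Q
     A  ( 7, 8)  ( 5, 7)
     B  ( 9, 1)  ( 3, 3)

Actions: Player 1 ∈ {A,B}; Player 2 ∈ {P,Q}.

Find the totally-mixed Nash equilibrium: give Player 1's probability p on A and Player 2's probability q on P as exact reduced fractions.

P1 mixes 2/3 on A; P2 mixes 1/2 on P

P1 indiff ⇒ q·7+(1-q)·5 = q·9+(1-q)·3 ⇒ q(-2) = (1-q)(-2) ⇒ q = 1/2
P2 indiff ⇒ p·8+(1-p)·1 = p·7+(1-p)·3 ⇒ p(1) = (1-p)(2) ⇒ p = 2/3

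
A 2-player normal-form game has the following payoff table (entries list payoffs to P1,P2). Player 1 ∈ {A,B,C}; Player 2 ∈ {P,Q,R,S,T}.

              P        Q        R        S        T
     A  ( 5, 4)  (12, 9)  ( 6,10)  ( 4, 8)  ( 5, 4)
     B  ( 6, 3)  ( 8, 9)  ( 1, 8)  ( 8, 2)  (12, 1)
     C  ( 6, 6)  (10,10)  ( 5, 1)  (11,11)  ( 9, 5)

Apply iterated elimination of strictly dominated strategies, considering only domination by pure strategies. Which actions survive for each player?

P2 drop P (Q beats it: A:9>4 B:9>3 C:10>6)
P2 drop T (Q beats it: A:9>4 B:9>1 C:10>5)
P1 drop B (C beats it: Q:10>8 R:5>1 S:11>8)
P1→{A,C} P2→{Q,R,S}

Survivors P1:{A,C} P2:{Q,R,S}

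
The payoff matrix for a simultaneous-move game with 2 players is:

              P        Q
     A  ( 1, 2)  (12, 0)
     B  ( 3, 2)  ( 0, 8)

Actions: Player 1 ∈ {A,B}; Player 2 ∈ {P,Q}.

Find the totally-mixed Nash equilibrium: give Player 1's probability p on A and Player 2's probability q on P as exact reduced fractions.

P1 mixes 3/4 on A; P2 mixes 6/7 on P

P1 indiff ⇒ q·1+(1-q)·12 = q·3+(1-q)·0 ⇒ q(-2) = (1-q)(-12) ⇒ q = 6/7
P2 indiff ⇒ p·2+(1-p)·2 = p·0+(1-p)·8 ⇒ p(2) = (1-p)(6) ⇒ p = 3/4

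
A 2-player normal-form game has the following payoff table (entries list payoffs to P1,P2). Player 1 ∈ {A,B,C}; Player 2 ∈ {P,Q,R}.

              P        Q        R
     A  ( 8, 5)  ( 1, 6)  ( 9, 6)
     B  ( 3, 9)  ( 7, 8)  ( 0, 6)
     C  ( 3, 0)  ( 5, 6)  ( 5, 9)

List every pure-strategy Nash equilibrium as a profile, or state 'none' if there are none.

(A,P): not NE [P2→R gives 6>5]
(A,Q): not NE [P1→B gives 7>1]
(A,R): NE
(B,P): not NE [P1→A gives 8>3]
(B,Q): not NE [P2→P gives 9>8]
(B,R): not NE [P1→A gives 9>0; P2→P gives 9>6]
(C,P): not NE [P1→A gives 8>3; P2→R gives 9>0]
(C,Q): not NE [P1→B gives 7>5; P2→R gives 9>6]
(C,R): not NE [P1→A gives 9>5]

Nash profiles: (A,R)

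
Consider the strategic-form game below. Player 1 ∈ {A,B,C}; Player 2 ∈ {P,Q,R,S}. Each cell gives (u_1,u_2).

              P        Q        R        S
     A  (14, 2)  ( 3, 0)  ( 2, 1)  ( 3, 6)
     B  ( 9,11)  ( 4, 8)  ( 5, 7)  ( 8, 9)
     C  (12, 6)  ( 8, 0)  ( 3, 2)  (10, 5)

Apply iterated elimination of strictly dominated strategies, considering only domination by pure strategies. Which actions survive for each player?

Remaining: P1:{A,C} P2:{P,S}

P2 drop Q (P beats it: A:2>0 B:11>8 C:6>0)
P2 drop R (P beats it: A:2>1 B:11>7 C:6>2)
P1 drop B (C beats it: P:12>9 S:10>8)
P1→{A,C} P2→{P,S}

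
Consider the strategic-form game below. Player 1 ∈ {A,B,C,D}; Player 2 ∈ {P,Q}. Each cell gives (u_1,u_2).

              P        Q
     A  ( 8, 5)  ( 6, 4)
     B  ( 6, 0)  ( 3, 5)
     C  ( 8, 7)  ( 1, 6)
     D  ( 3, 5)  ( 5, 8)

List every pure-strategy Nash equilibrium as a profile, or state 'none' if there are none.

NE set: (A,P), (C,P)

(A,P): NE
(A,Q): not NE [P2→P gives 5>4]
(B,P): not NE [P1→C gives 8>6; P2→Q gives 5>0]
(B,Q): not NE [P1→A gives 6>3]
(C,P): NE
(C,Q): not NE [P1→A gives 6>1; P2→P gives 7>6]
(D,P): not NE [P1→C gives 8>3; P2→Q gives 8>5]
(D,Q): not NE [P1→A gives 6>5]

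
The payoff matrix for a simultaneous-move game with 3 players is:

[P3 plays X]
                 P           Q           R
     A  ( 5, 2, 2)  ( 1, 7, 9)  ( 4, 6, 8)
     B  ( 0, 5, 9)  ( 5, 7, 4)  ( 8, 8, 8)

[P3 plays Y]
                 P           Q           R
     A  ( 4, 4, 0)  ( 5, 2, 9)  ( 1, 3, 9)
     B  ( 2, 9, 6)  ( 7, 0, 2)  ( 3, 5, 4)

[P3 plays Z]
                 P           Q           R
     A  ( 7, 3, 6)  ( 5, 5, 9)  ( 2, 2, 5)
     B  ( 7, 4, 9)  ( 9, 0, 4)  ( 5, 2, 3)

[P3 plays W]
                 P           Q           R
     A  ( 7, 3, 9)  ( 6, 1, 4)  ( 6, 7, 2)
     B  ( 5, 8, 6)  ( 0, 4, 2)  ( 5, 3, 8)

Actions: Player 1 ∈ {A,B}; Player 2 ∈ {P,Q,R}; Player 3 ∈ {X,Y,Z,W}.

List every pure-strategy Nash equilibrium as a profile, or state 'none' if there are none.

(A,P,X): not NE [P2→Q gives 7>2; P3→W gives 9>2]
(A,P,Y): not NE [P3→W gives 9>0]
(A,P,Z): not NE [P2→Q gives 5>3; P3→W gives 9>6]
(A,P,W): not NE [P2→R gives 7>3]
(A,Q,X): not NE [P1→B gives 5>1]
(A,Q,Y): not NE [P1→B gives 7>5; P2→P gives 4>2]
(A,Q,Z): not NE [P1→B gives 9>5]
(A,Q,W): not NE [P2→R gives 7>1; P3→Z gives 9>4]
(A,R,X): not NE [P1→B gives 8>4; P2→Q gives 7>6; P3→Y gives 9>8]
(A,R,Y): not NE [P1→B gives 3>1; P2→P gives 4>3]
(A,R,Z): not NE [P1→B gives 5>2; P2→Q gives 5>2; P3→Y gives 9>5]
(A,R,W): not NE [P3→Y gives 9>2]
(B,P,X): not NE [P1→A gives 5>0; P2→R gives 8>5]
(B,P,Y): not NE [P1→A gives 4>2; P3→Z gives 9>6]
(B,P,Z): NE
(B,P,W): not NE [P1→A gives 7>5; P3→Z gives 9>6]
(B,Q,X): not NE [P2→R gives 8>7]
(B,Q,Y): not NE [P2→P gives 9>0; P3→Z gives 4>2]
(B,Q,Z): not NE [P2→P gives 4>0]
(B,Q,W): not NE [P1→A gives 6>0; P2→P gives 8>4; P3→Z gives 4>2]
(B,R,X): NE
(B,R,Y): not NE [P2→P gives 9>5; P3→W gives 8>4]
(B,R,Z): not NE [P2→P gives 4>2; P3→W gives 8>3]
(B,R,W): not NE [P1→A gives 6>5; P2→P gives 8>3]

Nash profiles: (B,P,Z), (B,R,X)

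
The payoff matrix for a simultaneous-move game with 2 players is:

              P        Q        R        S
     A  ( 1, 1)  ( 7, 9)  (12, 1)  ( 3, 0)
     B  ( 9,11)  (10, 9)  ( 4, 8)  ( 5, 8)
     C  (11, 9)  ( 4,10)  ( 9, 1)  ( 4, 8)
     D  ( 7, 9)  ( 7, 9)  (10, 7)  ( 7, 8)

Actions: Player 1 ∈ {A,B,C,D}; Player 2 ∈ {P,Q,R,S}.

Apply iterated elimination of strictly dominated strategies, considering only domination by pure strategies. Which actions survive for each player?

Survivors P1:{B,C} P2:{P,Q}

P2 drop R (Q beats it: A:9>1 B:9>8 C:10>1 D:9>7)
P1 drop A (B beats it: P:9>1 Q:10>7 S:5>3)
P2 drop S (P beats it: B:11>8 C:9>8 D:9>8)
P1 drop D (B beats it: P:9>7 Q:10>7)
P1→{B,C} P2→{P,Q}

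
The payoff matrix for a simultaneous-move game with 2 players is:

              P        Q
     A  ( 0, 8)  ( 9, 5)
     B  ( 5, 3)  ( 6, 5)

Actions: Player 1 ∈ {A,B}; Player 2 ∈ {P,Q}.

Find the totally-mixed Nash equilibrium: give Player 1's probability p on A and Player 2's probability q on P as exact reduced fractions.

P1 indiff ⇒ q·0+(1-q)·9 = q·5+(1-q)·6 ⇒ q(-5) = (1-q)(-3) ⇒ q = 3/8
P2 indiff ⇒ p·8+(1-p)·3 = p·5+(1-p)·5 ⇒ p(3) = (1-p)(2) ⇒ p = 2/5

(p,q) = (2/5, 3/8)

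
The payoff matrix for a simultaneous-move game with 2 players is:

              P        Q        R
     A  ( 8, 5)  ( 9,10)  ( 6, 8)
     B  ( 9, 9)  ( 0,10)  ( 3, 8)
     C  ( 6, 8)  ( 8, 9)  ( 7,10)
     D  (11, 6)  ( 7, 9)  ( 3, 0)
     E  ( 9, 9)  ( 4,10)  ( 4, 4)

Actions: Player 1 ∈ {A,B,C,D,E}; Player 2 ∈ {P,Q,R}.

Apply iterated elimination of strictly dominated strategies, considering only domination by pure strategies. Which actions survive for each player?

Survivors P1:{A,C} P2:{Q,R}

P2 drop P (Q beats it: A:10>5 B:10>9 C:9>8 D:9>6 E:10>9)
P1 drop B (A beats it: Q:9>0 R:6>3)
P1 drop D (A beats it: Q:9>7 R:6>3)
P1 drop E (A beats it: Q:9>4 R:6>4)
P1→{A,C} P2→{Q,R}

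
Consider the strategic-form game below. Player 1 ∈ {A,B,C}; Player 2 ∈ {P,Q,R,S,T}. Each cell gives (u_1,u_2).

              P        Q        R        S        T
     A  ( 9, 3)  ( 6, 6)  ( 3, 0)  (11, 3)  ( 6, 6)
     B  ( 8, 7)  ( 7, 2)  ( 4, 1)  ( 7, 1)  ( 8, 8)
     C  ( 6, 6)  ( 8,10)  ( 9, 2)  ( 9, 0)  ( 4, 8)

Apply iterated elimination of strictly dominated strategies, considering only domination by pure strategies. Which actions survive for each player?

P2 drop P (T beats it: A:6>3 B:8>7 C:8>6)
P2 drop R (Q beats it: A:6>0 B:2>1 C:10>2)
P2 drop S (Q beats it: A:6>3 B:2>1 C:10>0)
P1 drop A (B beats it: Q:7>6 T:8>6)
P1→{B,C} P2→{Q,T}

IESDS → P1:{B,C} P2:{Q,T}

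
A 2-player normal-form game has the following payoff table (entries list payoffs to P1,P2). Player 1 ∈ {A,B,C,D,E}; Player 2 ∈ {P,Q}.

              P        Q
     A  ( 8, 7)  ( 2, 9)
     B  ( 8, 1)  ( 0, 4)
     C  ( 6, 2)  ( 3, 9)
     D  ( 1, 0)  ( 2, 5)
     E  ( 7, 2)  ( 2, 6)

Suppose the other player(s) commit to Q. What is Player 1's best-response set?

argmax u_1 = {C}

u_1(A vs Q) = 2
u_1(B vs Q) = 0
u_1(C vs Q) = 3
u_1(D vs Q) = 2
u_1(E vs Q) = 2
max payoff 3 at {C}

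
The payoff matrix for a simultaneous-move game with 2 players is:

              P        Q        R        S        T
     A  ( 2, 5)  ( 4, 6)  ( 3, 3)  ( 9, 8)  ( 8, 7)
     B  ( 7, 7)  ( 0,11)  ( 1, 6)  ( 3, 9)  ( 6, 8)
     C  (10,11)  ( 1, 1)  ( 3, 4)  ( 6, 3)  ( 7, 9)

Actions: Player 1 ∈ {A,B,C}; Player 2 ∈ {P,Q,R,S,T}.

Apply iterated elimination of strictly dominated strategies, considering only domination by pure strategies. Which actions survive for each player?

P1 drop B (C beats it: P:10>7 Q:1>0 R:3>1 S:6>3 T:7>6)
P2 drop Q (S beats it: A:8>6 C:3>1)
P2 drop R (P beats it: A:5>3 C:11>4)
P1→{A,C} P2→{P,S,T}

Remaining: P1:{A,C} P2:{P,S,T}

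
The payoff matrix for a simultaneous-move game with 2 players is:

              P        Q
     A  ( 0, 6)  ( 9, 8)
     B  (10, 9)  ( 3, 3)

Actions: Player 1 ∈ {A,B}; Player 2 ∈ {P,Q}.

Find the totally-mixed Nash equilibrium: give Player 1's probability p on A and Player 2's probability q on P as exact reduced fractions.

P1 indiff ⇒ q·0+(1-q)·9 = q·10+(1-q)·3 ⇒ q(-10) = (1-q)(-6) ⇒ q = 3/8
P2 indiff ⇒ p·6+(1-p)·9 = p·8+(1-p)·3 ⇒ p(-2) = (1-p)(-6) ⇒ p = 3/4

(p,q) = (3/4, 3/8)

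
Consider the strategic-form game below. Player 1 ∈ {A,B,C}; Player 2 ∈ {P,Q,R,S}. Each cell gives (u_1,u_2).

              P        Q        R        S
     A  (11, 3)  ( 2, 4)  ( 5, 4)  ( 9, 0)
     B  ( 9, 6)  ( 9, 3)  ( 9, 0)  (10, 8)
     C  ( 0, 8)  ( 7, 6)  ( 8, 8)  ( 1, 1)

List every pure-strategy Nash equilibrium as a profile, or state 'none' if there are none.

(A,P): not NE [P2→R gives 4>3]
(A,Q): not NE [P1→B gives 9>2]
(A,R): not NE [P1→B gives 9>5]
(A,S): not NE [P1→B gives 10>9; P2→R gives 4>0]
(B,P): not NE [P1→A gives 11>9; P2→S gives 8>6]
(B,Q): not NE [P2→S gives 8>3]
(B,R): not NE [P2→S gives 8>0]
(B,S): NE
(C,P): not NE [P1→A gives 11>0]
(C,Q): not NE [P1→B gives 9>7; P2→R gives 8>6]
(C,R): not NE [P1→B gives 9>8]
(C,S): not NE [P1→B gives 10>1; P2→R gives 8>1]

PSNE = {(B,S)}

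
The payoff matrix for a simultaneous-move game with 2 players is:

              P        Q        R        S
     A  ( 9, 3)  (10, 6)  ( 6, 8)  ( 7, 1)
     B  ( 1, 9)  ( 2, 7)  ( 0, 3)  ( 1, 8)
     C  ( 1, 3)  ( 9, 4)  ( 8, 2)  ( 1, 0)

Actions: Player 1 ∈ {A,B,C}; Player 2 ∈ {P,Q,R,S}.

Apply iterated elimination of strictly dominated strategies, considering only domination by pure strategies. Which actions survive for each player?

IESDS → P1:{A,C} P2:{Q,R}

P1 drop B (A beats it: P:9>1 Q:10>2 R:6>0 S:7>1)
P2 drop P (Q beats it: A:6>3 C:4>3)
P2 drop S (Q beats it: A:6>1 C:4>0)
P1→{A,C} P2→{Q,R}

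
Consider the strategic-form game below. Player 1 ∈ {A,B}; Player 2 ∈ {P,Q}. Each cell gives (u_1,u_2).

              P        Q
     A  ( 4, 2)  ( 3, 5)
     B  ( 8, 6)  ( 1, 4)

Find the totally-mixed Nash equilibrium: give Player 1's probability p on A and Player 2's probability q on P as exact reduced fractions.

P1 indiff ⇒ q·4+(1-q)·3 = q·8+(1-q)·1 ⇒ q(-4) = (1-q)(-2) ⇒ q = 1/3
P2 indiff ⇒ p·2+(1-p)·6 = p·5+(1-p)·4 ⇒ p(-3) = (1-p)(-2) ⇒ p = 2/5

(p,q) = (2/5, 1/3)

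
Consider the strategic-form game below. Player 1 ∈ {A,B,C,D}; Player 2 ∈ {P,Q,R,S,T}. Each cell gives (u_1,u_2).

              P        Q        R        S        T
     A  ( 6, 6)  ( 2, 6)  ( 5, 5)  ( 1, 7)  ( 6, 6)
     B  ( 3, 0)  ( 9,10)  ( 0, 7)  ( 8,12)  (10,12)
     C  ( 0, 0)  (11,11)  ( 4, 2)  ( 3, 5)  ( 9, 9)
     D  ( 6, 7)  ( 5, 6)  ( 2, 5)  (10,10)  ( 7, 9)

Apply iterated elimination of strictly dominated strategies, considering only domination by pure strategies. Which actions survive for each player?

P2 drop P (S beats it: A:7>6 B:12>0 C:5>0 D:10>7)
P2 drop R (Q beats it: A:6>5 B:10>7 C:11>2 D:6>5)
P1 drop A (B beats it: Q:9>2 S:8>1 T:10>6)
P1→{B,C,D} P2→{Q,S,T}

IESDS → P1:{B,C,D} P2:{Q,S,T}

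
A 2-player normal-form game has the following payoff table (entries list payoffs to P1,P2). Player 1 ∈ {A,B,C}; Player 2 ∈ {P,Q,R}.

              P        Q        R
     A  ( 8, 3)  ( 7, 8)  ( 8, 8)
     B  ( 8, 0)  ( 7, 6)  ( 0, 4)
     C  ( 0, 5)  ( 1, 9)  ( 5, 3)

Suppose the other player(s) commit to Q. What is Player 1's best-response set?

u_1(A vs Q) = 7
u_1(B vs Q) = 7
u_1(C vs Q) = 1
max payoff 7 at {A,B}

P1 best: {A,B}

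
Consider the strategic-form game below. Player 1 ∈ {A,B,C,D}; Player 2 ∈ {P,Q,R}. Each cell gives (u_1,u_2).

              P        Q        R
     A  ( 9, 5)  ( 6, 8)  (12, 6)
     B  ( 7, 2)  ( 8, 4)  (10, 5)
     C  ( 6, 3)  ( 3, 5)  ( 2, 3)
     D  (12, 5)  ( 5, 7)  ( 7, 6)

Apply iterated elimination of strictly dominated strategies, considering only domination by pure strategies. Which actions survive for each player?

IESDS → P1:{A,B} P2:{Q,R}

P1 drop C (A beats it: P:9>6 Q:6>3 R:12>2)
P2 drop P (Q beats it: A:8>5 B:4>2 D:7>5)
P1 drop D (A beats it: Q:6>5 R:12>7)
P1→{A,B} P2→{Q,R}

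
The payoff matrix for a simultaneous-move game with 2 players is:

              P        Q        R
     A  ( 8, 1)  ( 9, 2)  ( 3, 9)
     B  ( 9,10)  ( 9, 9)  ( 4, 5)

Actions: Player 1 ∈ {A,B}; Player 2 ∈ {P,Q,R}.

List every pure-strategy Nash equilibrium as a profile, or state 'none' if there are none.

(A,P): not NE [P1→B gives 9>8; P2→R gives 9>1]
(A,Q): not NE [P2→R gives 9>2]
(A,R): not NE [P1→B gives 4>3]
(B,P): NE
(B,Q): not NE [P2→P gives 10>9]
(B,R): not NE [P2→P gives 10>5]

PSNE = {(B,P)}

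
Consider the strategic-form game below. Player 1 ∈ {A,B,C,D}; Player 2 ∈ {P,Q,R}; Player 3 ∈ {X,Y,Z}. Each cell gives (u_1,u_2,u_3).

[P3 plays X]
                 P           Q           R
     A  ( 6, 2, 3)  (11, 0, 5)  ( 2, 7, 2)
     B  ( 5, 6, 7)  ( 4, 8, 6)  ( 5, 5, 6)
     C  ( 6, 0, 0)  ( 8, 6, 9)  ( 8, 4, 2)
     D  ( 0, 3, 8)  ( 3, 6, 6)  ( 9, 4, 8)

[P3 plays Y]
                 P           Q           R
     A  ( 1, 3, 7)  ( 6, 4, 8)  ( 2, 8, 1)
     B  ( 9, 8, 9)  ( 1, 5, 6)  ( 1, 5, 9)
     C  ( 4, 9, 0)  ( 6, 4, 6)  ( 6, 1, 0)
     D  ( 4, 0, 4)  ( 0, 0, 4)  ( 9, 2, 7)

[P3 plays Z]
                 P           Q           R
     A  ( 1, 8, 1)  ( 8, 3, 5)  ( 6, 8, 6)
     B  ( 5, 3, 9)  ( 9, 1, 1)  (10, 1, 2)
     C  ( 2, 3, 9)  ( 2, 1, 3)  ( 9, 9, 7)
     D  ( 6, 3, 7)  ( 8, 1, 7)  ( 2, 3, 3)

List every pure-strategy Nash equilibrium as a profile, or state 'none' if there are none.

(A,P,X): not NE [P2→R gives 7>2; P3→Y gives 7>3]
(A,P,Y): not NE [P1→B gives 9>1; P2→R gives 8>3]
(A,P,Z): not NE [P1→D gives 6>1; P3→Y gives 7>1]
(A,Q,X): not NE [P2→R gives 7>0; P3→Y gives 8>5]
(A,Q,Y): not NE [P2→R gives 8>4]
(A,Q,Z): not NE [P1→B gives 9>8; P2→R gives 8>3; P3→Y gives 8>5]
(A,R,X): not NE [P1→D gives 9>2; P3→Z gives 6>2]
(A,R,Y): not NE [P1→D gives 9>2; P3→Z gives 6>1]
(A,R,Z): not NE [P1→B gives 10>6]
(B,P,X): not NE [P1→C gives 6>5; P2→Q gives 8>6; P3→Z gives 9>7]
(B,P,Y): NE
(B,P,Z): not NE [P1→D gives 6>5]
(B,Q,X): not NE [P1→A gives 11>4]
(B,Q,Y): not NE [P1→C gives 6>1; P2→P gives 8>5]
(B,Q,Z): not NE [P2→P gives 3>1; P3→Y gives 6>1]
(B,R,X): not NE [P1→D gives 9>5; P2→Q gives 8>5; P3→Y gives 9>6]
(B,R,Y): not NE [P1→D gives 9>1; P2→P gives 8>5]
(B,R,Z): not NE [P2→P gives 3>1; P3→Y gives 9>2]
(C,P,X): not NE [P2→Q gives 6>0; P3→Z gives 9>0]
(C,P,Y): not NE [P1→B gives 9>4; P3→Z gives 9>0]
(C,P,Z): not NE [P1→D gives 6>2; P2→R gives 9>3]
(C,Q,X): not NE [P1→A gives 11>8]
(C,Q,Y): not NE [P2→P gives 9>4; P3→X gives 9>6]
(C,Q,Z): not NE [P1→B gives 9>2; P2→R gives 9>1; P3→X gives 9>3]
(C,R,X): not NE [P1→D gives 9>8; P2→Q gives 6>4; P3→Z gives 7>2]
(C,R,Y): not NE [P1→D gives 9>6; P2→P gives 9>1; P3→Z gives 7>0]
(C,R,Z): not NE [P1→B gives 10>9]
(D,P,X): not NE [P1→C gives 6>0; P2→Q gives 6>3]
(D,P,Y): not NE [P1→B gives 9>4; P2→R gives 2>0; P3→X gives 8>4]
(D,P,Z): not NE [P3→X gives 8>7]
(D,Q,X): not NE [P1→A gives 11>3; P3→Z gives 7>6]
(D,Q,Y): not NE [P1→C gives 6>0; P2→R gives 2>0; P3→Z gives 7>4]
(D,Q,Z): not NE [P1→B gives 9>8; P2→R gives 3>1]
(D,R,X): not NE [P2→Q gives 6>4]
(D,R,Y): not NE [P3→X gives 8>7]
(D,R,Z): not NE [P1→B gives 10>2; P3→X gives 8>3]

PSNE = {(B,P,Y)}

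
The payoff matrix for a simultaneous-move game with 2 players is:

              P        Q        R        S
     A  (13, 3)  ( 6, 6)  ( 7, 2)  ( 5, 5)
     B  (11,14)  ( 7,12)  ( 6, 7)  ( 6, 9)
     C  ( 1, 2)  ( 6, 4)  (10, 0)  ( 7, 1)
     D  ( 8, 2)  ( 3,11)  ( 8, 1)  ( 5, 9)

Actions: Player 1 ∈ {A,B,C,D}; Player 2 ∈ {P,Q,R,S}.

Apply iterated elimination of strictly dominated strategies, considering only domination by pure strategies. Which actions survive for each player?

Survivors P1:{A,B} P2:{P,Q}

P2 drop R (P beats it: A:3>2 B:14>7 C:2>0 D:2>1)
P1 drop D (B beats it: P:11>8 Q:7>3 S:6>5)
P2 drop S (Q beats it: A:6>5 B:12>9 C:4>1)
P1 drop C (B beats it: P:11>1 Q:7>6)
P1→{A,B} P2→{P,Q}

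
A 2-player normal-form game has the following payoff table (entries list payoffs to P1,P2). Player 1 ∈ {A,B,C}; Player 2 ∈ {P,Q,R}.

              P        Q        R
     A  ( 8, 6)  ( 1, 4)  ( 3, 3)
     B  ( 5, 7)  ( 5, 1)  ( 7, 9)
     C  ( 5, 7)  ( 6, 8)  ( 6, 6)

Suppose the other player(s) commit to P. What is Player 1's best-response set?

argmax u_1 = {A}

u_1(A vs P) = 8
u_1(B vs P) = 5
u_1(C vs P) = 5
max payoff 8 at {A}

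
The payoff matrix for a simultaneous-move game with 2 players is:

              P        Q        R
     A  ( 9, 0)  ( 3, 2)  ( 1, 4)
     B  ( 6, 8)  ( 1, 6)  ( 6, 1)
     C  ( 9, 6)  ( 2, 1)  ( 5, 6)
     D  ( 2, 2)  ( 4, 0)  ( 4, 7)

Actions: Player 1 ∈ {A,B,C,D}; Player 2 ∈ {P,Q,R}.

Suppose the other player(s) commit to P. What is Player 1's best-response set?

BR_1 = {A,C}

u_1(A vs P) = 9
u_1(B vs P) = 6
u_1(C vs P) = 9
u_1(D vs P) = 2
max payoff 9 at {A,C}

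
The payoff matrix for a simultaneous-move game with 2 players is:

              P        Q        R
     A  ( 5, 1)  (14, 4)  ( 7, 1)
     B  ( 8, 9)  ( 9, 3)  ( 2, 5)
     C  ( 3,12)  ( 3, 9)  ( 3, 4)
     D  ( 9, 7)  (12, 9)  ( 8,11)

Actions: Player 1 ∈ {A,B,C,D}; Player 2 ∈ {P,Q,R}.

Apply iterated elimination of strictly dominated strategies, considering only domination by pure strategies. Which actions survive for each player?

Survivors P1:{A,D} P2:{Q,R}

P1 drop B (D beats it: P:9>8 Q:12>9 R:8>2)
P1 drop C (A beats it: P:5>3 Q:14>3 R:7>3)
P2 drop P (Q beats it: A:4>1 D:9>7)
P1→{A,D} P2→{Q,R}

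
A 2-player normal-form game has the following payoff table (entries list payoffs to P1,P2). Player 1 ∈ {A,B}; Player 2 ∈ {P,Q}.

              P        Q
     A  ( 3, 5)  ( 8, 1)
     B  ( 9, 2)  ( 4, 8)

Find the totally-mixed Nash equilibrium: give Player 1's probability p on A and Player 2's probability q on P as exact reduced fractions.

P1 mixes 3/5 on A; P2 mixes 2/5 on P

P1 indiff ⇒ q·3+(1-q)·8 = q·9+(1-q)·4 ⇒ q(-6) = (1-q)(-4) ⇒ q = 2/5
P2 indiff ⇒ p·5+(1-p)·2 = p·1+(1-p)·8 ⇒ p(4) = (1-p)(6) ⇒ p = 3/5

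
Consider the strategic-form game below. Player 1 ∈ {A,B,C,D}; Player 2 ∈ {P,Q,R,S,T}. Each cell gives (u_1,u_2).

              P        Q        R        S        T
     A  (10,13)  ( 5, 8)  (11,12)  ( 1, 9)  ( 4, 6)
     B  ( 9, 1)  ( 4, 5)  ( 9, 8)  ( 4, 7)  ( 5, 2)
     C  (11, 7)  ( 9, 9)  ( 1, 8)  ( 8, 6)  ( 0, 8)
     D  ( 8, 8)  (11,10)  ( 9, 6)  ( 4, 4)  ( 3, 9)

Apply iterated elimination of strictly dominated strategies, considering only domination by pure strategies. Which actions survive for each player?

P2 drop S (R beats it: A:12>9 B:8>7 C:8>6 D:6>4)
P2 drop T (Q beats it: A:8>6 B:5>2 C:9>8 D:10>9)
P1 drop B (A beats it: P:10>9 Q:5>4 R:11>9)
P1→{A,C,D} P2→{P,Q,R}

IESDS → P1:{A,C,D} P2:{P,Q,R}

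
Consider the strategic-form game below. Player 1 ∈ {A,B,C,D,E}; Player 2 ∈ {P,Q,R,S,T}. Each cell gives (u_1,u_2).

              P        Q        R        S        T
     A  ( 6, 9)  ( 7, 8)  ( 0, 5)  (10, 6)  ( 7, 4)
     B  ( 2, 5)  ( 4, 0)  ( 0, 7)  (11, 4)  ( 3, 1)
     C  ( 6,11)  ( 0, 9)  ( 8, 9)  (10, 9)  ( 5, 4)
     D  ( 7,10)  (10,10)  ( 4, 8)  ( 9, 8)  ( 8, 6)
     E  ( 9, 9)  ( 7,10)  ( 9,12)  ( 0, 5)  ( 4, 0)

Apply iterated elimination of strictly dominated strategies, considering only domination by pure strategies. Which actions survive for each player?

IESDS → P1:{D,E} P2:{P,Q,R}

P2 drop S (P beats it: A:9>6 B:5>4 C:11>9 D:10>8 E:9>5)
P1 drop A (D beats it: P:7>6 Q:10>7 R:4>0 T:8>7)
P1 drop B (D beats it: P:7>2 Q:10>4 R:4>0 T:8>3)
P2 drop T (P beats it: C:11>4 D:10>6 E:9>0)
P1 drop C (E beats it: P:9>6 Q:7>0 R:9>8)
P1→{D,E} P2→{P,Q,R}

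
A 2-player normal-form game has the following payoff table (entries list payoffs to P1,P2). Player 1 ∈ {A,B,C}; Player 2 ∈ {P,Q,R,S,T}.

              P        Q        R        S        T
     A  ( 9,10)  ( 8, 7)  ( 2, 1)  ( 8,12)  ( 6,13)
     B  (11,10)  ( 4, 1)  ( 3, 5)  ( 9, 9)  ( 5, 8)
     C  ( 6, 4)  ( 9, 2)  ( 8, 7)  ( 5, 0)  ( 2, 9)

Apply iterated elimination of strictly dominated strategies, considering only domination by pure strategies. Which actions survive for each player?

Survivors P1:{A,B} P2:{P,S,T}

P2 drop Q (P beats it: A:10>7 B:10>1 C:4>2)
P2 drop R (T beats it: A:13>1 B:8>5 C:9>7)
P1 drop C (A beats it: P:9>6 S:8>5 T:6>2)
P1→{A,B} P2→{P,S,T}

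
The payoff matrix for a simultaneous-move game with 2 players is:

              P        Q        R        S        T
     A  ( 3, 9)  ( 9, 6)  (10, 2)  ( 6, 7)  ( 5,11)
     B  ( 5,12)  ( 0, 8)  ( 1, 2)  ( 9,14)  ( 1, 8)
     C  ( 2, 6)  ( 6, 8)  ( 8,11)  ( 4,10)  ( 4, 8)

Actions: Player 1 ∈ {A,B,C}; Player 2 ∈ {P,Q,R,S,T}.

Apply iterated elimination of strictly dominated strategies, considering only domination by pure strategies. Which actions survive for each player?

IESDS → P1:{A,B} P2:{P,S,T}

P1 drop C (A beats it: P:3>2 Q:9>6 R:10>8 S:6>4 T:5>4)
P2 drop Q (P beats it: A:9>6 B:12>8)
P2 drop R (P beats it: A:9>2 B:12>2)
P1→{A,B} P2→{P,S,T}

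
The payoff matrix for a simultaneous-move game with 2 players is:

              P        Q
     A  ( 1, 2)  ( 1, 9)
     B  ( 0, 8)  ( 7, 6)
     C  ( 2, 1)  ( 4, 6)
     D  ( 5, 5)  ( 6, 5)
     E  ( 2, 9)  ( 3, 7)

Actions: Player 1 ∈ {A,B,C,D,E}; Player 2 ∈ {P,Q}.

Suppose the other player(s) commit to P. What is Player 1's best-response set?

u_1(A vs P) = 1
u_1(B vs P) = 0
u_1(C vs P) = 2
u_1(D vs P) = 5
u_1(E vs P) = 2
max payoff 5 at {D}

argmax u_1 = {D}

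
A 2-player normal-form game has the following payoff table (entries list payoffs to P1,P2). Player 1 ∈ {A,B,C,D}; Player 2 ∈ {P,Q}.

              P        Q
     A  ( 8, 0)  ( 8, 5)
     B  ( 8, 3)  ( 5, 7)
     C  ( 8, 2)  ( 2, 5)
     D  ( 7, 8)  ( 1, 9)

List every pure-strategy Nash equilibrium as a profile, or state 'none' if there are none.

NE set: (A,Q)

(A,P): not NE [P2→Q gives 5>0]
(A,Q): NE
(B,P): not NE [P2→Q gives 7>3]
(B,Q): not NE [P1→A gives 8>5]
(C,P): not NE [P2→Q gives 5>2]
(C,Q): not NE [P1→A gives 8>2]
(D,P): not NE [P1→C gives 8>7; P2→Q gives 9>8]
(D,Q): not NE [P1→A gives 8>1]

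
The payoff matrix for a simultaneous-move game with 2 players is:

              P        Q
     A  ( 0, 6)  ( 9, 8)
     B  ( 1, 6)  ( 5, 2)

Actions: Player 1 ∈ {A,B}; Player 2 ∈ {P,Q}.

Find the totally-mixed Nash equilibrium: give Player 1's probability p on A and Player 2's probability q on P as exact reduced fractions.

P1 indiff ⇒ q·0+(1-q)·9 = q·1+(1-q)·5 ⇒ q(-1) = (1-q)(-4) ⇒ q = 4/5
P2 indiff ⇒ p·6+(1-p)·6 = p·8+(1-p)·2 ⇒ p(-2) = (1-p)(-4) ⇒ p = 2/3

(p,q) = (2/3, 4/5)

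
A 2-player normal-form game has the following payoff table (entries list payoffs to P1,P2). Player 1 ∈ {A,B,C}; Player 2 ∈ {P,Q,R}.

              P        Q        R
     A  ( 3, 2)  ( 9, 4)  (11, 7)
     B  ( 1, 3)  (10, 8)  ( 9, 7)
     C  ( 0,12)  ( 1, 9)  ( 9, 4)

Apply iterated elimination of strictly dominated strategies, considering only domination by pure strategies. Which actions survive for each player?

IESDS → P1:{A,B} P2:{Q,R}

P1 drop C (A beats it: P:3>0 Q:9>1 R:11>9)
P2 drop P (Q beats it: A:4>2 B:8>3)
P1→{A,B} P2→{Q,R}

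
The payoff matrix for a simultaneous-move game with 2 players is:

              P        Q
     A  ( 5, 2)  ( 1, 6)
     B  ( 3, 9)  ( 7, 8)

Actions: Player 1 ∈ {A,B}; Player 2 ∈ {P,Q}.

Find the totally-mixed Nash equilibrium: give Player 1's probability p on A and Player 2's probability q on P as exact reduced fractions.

p=1/5, q=3/4

P1 indiff ⇒ q·5+(1-q)·1 = q·3+(1-q)·7 ⇒ q(2) = (1-q)(6) ⇒ q = 3/4
P2 indiff ⇒ p·2+(1-p)·9 = p·6+(1-p)·8 ⇒ p(-4) = (1-p)(-1) ⇒ p = 1/5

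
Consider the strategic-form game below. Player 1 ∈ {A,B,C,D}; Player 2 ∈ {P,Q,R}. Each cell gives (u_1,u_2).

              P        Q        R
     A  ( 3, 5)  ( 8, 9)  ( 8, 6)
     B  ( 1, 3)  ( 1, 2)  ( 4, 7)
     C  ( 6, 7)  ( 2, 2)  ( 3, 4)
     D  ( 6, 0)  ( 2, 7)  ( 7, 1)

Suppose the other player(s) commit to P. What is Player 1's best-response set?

u_1(A vs P) = 3
u_1(B vs P) = 1
u_1(C vs P) = 6
u_1(D vs P) = 6
max payoff 6 at {C,D}

argmax u_1 = {C,D}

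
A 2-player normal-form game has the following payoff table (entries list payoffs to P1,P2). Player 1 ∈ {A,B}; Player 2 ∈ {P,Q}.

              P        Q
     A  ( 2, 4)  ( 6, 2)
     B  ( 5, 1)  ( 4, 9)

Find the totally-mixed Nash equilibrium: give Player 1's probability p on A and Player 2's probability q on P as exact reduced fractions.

P1 mixes 4/5 on A; P2 mixes 2/5 on P

P1 indiff ⇒ q·2+(1-q)·6 = q·5+(1-q)·4 ⇒ q(-3) = (1-q)(-2) ⇒ q = 2/5
P2 indiff ⇒ p·4+(1-p)·1 = p·2+(1-p)·9 ⇒ p(2) = (1-p)(8) ⇒ p = 4/5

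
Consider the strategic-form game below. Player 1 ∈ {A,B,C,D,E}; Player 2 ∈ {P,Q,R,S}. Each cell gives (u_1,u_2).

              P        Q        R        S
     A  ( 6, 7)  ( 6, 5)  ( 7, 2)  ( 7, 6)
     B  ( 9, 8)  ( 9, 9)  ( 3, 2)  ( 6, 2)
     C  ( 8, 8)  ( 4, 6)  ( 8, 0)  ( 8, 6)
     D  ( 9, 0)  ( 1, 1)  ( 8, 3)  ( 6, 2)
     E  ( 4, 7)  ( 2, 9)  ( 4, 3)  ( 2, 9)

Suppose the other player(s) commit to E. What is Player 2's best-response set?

u_2(P vs E) = 7
u_2(Q vs E) = 9
u_2(R vs E) = 3
u_2(S vs E) = 9
max payoff 9 at {Q,S}

BR_2 = {Q,S}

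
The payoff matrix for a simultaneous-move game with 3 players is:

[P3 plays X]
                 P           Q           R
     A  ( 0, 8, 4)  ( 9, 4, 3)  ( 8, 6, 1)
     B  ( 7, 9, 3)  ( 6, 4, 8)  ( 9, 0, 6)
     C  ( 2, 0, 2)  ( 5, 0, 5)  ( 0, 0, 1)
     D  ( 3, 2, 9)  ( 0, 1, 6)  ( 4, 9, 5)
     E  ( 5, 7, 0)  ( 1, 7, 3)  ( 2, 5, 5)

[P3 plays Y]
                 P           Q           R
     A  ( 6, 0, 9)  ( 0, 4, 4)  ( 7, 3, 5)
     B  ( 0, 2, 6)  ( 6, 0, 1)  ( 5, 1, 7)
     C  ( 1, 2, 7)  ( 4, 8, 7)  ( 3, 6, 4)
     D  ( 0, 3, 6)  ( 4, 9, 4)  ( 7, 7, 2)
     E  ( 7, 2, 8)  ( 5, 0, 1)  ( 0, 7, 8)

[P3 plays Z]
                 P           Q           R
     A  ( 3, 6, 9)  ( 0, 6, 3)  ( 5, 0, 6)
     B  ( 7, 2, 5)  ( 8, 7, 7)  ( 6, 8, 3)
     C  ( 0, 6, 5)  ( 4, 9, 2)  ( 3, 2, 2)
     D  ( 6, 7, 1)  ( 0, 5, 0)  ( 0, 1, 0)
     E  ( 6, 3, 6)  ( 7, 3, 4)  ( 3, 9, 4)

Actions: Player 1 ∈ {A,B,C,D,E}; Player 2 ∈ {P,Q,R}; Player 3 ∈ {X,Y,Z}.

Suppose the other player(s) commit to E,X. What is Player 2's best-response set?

u_2(P vs E,X) = 7
u_2(Q vs E,X) = 7
u_2(R vs E,X) = 5
max payoff 7 at {P,Q}

argmax u_2 = {P,Q}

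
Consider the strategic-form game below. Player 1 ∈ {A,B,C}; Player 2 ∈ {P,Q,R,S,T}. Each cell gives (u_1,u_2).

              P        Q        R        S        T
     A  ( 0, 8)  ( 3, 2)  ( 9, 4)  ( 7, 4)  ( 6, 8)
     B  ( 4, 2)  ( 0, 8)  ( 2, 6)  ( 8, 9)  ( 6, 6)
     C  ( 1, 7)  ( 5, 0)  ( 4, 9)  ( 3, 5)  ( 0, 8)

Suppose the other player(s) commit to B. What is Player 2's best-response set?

BR_2 = {S}

u_2(P vs B) = 2
u_2(Q vs B) = 8
u_2(R vs B) = 6
u_2(S vs B) = 9
u_2(T vs B) = 6
max payoff 9 at {S}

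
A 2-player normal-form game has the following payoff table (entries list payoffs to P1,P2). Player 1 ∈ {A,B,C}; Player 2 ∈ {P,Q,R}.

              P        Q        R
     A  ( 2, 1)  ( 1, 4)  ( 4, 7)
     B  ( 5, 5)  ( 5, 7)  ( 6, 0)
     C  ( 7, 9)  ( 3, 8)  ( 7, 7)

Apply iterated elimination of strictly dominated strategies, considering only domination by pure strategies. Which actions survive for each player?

P1 drop A (B beats it: P:5>2 Q:5>1 R:6>4)
P2 drop R (P beats it: B:5>0 C:9>7)
P1→{B,C} P2→{P,Q}

Remaining: P1:{B,C} P2:{P,Q}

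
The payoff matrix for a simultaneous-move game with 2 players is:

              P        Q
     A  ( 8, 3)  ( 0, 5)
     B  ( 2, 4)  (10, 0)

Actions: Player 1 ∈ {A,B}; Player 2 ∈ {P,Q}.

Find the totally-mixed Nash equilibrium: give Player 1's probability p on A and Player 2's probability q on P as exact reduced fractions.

P1 indiff ⇒ q·8+(1-q)·0 = q·2+(1-q)·10 ⇒ q(6) = (1-q)(10) ⇒ q = 5/8
P2 indiff ⇒ p·3+(1-p)·4 = p·5+(1-p)·0 ⇒ p(-2) = (1-p)(-4) ⇒ p = 2/3

(p,q) = (2/3, 5/8)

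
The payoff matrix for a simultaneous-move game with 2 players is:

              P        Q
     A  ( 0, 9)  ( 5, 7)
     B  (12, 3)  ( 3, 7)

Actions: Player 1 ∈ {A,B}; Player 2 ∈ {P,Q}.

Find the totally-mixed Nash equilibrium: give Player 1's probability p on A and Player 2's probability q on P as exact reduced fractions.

p=2/3, q=1/7

P1 indiff ⇒ q·0+(1-q)·5 = q·12+(1-q)·3 ⇒ q(-12) = (1-q)(-2) ⇒ q = 1/7
P2 indiff ⇒ p·9+(1-p)·3 = p·7+(1-p)·7 ⇒ p(2) = (1-p)(4) ⇒ p = 2/3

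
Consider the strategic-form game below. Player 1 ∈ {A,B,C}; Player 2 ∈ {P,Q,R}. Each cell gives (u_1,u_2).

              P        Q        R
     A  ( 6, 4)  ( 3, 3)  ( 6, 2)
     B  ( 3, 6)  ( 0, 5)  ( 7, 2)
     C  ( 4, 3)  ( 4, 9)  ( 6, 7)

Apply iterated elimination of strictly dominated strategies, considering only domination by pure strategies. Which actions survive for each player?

Survivors P1:{A,C} P2:{P,Q}

P2 drop R (Q beats it: A:3>2 B:5>2 C:9>7)
P1 drop B (A beats it: P:6>3 Q:3>0)
P1→{A,C} P2→{P,Q}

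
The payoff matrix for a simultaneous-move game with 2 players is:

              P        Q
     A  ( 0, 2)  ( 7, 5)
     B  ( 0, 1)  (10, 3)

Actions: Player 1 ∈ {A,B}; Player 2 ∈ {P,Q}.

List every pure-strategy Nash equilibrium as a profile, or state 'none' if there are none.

NE set: (B,Q)

(A,P): not NE [P2→Q gives 5>2]
(A,Q): not NE [P1→B gives 10>7]
(B,P): not NE [P2→Q gives 3>1]
(B,Q): NE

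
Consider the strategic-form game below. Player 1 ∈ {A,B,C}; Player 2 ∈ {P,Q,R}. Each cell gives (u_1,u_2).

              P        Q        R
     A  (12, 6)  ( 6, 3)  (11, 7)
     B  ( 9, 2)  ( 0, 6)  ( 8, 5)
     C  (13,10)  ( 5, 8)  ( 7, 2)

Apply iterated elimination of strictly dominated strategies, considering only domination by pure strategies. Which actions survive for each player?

P1 drop B (A beats it: P:12>9 Q:6>0 R:11>8)
P2 drop Q (P beats it: A:6>3 C:10>8)
P1→{A,C} P2→{P,R}

Remaining: P1:{A,C} P2:{P,R}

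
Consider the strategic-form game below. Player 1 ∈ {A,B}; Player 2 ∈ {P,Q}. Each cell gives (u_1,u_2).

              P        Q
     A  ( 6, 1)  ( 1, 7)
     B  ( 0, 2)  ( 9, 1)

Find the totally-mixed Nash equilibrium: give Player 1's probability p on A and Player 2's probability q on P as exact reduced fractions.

P1 indiff ⇒ q·6+(1-q)·1 = q·0+(1-q)·9 ⇒ q(6) = (1-q)(8) ⇒ q = 4/7
P2 indiff ⇒ p·1+(1-p)·2 = p·7+(1-p)·1 ⇒ p(-6) = (1-p)(-1) ⇒ p = 1/7

p=1/7, q=4/7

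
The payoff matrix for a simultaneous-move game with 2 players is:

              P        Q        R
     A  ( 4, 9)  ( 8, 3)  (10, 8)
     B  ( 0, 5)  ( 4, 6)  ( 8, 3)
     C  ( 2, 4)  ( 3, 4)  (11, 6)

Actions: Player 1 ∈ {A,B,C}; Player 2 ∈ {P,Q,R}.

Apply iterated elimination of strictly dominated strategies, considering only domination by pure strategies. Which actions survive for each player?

P1 drop B (A beats it: P:4>0 Q:8>4 R:10>8)
P2 drop Q (R beats it: A:8>3 C:6>4)
P1→{A,C} P2→{P,R}

Survivors P1:{A,C} P2:{P,R}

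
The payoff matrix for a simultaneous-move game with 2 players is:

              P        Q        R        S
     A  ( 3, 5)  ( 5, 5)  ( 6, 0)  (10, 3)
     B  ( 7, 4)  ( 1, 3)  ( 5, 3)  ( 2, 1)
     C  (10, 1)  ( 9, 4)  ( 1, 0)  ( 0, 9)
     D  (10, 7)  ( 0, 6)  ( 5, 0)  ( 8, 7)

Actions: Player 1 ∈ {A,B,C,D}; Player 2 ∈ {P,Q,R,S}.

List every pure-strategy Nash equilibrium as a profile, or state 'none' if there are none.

(A,P): not NE [P1→D gives 10>3]
(A,Q): not NE [P1→C gives 9>5]
(A,R): not NE [P2→Q gives 5>0]
(A,S): not NE [P2→Q gives 5>3]
(B,P): not NE [P1→D gives 10>7]
(B,Q): not NE [P1→C gives 9>1; P2→P gives 4>3]
(B,R): not NE [P1→A gives 6>5; P2→P gives 4>3]
(B,S): not NE [P1→A gives 10>2; P2→P gives 4>1]
(C,P): not NE [P2→S gives 9>1]
(C,Q): not NE [P2→S gives 9>4]
(C,R): not NE [P1→A gives 6>1; P2→S gives 9>0]
(C,S): not NE [P1→A gives 10>0]
(D,P): NE
(D,Q): not NE [P1→C gives 9>0; P2→S gives 7>6]
(D,R): not NE [P1→A gives 6>5; P2→S gives 7>0]
(D,S): not NE [P1→A gives 10>8]

Nash profiles: (D,P)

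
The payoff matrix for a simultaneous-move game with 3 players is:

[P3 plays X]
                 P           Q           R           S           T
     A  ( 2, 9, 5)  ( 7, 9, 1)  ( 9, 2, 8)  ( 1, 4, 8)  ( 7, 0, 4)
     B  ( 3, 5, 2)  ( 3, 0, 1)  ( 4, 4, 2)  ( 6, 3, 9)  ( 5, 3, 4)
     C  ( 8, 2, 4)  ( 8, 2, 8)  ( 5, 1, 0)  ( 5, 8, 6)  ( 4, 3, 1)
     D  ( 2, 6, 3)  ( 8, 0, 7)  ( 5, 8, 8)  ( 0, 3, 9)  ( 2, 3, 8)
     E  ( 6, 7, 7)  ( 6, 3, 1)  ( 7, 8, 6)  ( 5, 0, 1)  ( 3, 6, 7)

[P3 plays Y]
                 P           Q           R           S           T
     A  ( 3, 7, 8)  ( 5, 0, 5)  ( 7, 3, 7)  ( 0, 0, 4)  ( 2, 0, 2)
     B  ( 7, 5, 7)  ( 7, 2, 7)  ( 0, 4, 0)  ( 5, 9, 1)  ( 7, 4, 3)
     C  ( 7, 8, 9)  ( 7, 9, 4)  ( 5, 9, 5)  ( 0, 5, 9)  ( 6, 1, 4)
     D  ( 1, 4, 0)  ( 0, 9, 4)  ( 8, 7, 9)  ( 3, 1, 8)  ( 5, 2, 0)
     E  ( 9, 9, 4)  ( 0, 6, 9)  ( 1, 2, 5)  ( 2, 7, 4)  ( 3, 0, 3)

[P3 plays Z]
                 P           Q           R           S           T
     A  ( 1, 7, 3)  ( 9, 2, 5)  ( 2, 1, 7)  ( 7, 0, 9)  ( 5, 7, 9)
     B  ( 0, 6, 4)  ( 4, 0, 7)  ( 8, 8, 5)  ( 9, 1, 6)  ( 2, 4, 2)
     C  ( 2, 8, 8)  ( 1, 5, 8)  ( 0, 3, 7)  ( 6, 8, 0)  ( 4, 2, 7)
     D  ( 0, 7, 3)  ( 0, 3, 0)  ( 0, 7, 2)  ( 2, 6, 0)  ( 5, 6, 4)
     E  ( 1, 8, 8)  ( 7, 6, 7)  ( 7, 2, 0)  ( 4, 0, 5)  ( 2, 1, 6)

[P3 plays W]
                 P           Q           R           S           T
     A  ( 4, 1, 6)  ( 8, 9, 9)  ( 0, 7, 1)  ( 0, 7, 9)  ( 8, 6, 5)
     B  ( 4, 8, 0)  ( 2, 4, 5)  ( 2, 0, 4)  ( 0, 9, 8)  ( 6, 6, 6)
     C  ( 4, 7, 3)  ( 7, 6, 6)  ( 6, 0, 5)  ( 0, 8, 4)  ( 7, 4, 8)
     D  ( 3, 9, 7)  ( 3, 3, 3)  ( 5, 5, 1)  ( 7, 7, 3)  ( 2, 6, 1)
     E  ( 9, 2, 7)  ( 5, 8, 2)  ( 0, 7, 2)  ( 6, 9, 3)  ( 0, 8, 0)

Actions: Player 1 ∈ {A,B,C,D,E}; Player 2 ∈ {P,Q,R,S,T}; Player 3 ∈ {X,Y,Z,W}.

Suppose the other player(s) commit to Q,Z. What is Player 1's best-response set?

u_1(A vs Q,Z) = 9
u_1(B vs Q,Z) = 4
u_1(C vs Q,Z) = 1
u_1(D vs Q,Z) = 0
u_1(E vs Q,Z) = 7
max payoff 9 at {A}

argmax u_1 = {A}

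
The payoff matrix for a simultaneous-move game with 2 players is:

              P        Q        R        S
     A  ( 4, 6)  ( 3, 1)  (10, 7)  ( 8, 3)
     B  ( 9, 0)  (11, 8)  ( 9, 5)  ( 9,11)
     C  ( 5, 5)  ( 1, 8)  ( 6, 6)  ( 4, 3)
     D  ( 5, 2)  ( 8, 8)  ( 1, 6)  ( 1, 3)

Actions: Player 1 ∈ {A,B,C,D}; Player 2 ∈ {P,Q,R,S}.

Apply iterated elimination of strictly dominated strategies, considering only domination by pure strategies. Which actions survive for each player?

P1 drop C (B beats it: P:9>5 Q:11>1 R:9>6 S:9>4)
P1 drop D (B beats it: P:9>5 Q:11>8 R:9>1 S:9>1)
P2 drop P (R beats it: A:7>6 B:5>0)
P2 drop Q (S beats it: A:3>1 B:11>8)
P1→{A,B} P2→{R,S}

Survivors P1:{A,B} P2:{R,S}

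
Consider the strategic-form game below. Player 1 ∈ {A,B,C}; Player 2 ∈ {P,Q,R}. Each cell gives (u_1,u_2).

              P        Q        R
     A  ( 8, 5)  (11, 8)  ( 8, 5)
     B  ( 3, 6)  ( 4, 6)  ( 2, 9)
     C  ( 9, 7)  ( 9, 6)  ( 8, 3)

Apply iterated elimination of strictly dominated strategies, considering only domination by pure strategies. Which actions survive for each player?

P1 drop B (A beats it: P:8>3 Q:11>4 R:8>2)
P2 drop R (Q beats it: A:8>5 C:6>3)
P1→{A,C} P2→{P,Q}

IESDS → P1:{A,C} P2:{P,Q}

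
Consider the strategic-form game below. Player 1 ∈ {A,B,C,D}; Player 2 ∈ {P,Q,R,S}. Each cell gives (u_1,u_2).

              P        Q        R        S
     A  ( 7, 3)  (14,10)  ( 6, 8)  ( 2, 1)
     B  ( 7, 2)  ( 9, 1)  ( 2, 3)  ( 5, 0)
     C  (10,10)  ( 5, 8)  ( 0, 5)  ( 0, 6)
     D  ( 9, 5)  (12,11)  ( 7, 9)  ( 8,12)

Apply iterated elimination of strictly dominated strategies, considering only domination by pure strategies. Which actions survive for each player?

Survivors P1:{A,C,D} P2:{P,Q,S}

P1 drop B (D beats it: P:9>7 Q:12>9 R:7>2 S:8>5)
P2 drop R (Q beats it: A:10>8 C:8>5 D:11>9)
P1→{A,C,D} P2→{P,Q,S}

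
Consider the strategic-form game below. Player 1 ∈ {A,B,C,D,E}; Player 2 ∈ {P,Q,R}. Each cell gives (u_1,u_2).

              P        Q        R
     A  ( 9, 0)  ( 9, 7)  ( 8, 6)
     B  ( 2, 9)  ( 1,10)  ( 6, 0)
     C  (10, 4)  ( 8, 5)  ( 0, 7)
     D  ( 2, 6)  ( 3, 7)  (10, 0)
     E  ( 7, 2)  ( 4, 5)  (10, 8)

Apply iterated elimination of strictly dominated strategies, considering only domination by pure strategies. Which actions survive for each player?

P1 drop B (A beats it: P:9>2 Q:9>1 R:8>6)
P2 drop P (Q beats it: A:7>0 C:5>4 D:7>6 E:5>2)
P1 drop C (A beats it: Q:9>8 R:8>0)
P1→{A,D,E} P2→{Q,R}

Remaining: P1:{A,D,E} P2:{Q,R}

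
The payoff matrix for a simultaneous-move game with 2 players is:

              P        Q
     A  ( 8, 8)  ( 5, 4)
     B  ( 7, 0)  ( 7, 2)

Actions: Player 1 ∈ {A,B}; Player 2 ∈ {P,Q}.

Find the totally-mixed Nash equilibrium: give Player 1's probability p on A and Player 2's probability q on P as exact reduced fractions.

P1 indiff ⇒ q·8+(1-q)·5 = q·7+(1-q)·7 ⇒ q(1) = (1-q)(2) ⇒ q = 2/3
P2 indiff ⇒ p·8+(1-p)·0 = p·4+(1-p)·2 ⇒ p(4) = (1-p)(2) ⇒ p = 1/3

(p,q) = (1/3, 2/3)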